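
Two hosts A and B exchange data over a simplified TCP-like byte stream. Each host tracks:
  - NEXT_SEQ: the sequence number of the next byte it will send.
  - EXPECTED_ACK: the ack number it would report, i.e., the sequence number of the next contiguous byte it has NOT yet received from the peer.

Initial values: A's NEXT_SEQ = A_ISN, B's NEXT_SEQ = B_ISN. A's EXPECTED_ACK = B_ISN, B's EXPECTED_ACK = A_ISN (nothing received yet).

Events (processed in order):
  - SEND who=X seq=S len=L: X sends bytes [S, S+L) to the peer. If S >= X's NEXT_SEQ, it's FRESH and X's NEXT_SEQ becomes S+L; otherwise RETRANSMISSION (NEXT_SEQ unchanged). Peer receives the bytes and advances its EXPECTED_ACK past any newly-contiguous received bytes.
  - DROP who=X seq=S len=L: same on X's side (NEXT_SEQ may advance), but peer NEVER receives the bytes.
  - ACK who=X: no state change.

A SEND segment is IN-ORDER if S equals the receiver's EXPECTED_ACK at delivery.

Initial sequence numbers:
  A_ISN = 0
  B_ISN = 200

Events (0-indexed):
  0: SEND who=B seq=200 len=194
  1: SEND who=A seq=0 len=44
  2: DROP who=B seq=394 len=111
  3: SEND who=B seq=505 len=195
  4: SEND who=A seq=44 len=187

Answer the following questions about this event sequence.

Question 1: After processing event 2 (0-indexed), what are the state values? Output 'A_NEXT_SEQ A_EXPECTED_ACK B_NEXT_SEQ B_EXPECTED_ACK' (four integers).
After event 0: A_seq=0 A_ack=394 B_seq=394 B_ack=0
After event 1: A_seq=44 A_ack=394 B_seq=394 B_ack=44
After event 2: A_seq=44 A_ack=394 B_seq=505 B_ack=44

44 394 505 44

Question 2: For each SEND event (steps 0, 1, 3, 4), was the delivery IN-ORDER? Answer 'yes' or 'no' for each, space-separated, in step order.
Step 0: SEND seq=200 -> in-order
Step 1: SEND seq=0 -> in-order
Step 3: SEND seq=505 -> out-of-order
Step 4: SEND seq=44 -> in-order

Answer: yes yes no yes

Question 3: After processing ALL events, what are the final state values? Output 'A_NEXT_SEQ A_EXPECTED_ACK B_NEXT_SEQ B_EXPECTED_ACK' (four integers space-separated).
After event 0: A_seq=0 A_ack=394 B_seq=394 B_ack=0
After event 1: A_seq=44 A_ack=394 B_seq=394 B_ack=44
After event 2: A_seq=44 A_ack=394 B_seq=505 B_ack=44
After event 3: A_seq=44 A_ack=394 B_seq=700 B_ack=44
After event 4: A_seq=231 A_ack=394 B_seq=700 B_ack=231

Answer: 231 394 700 231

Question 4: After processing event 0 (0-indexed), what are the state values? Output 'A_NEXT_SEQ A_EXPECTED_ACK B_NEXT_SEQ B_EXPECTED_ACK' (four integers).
After event 0: A_seq=0 A_ack=394 B_seq=394 B_ack=0

0 394 394 0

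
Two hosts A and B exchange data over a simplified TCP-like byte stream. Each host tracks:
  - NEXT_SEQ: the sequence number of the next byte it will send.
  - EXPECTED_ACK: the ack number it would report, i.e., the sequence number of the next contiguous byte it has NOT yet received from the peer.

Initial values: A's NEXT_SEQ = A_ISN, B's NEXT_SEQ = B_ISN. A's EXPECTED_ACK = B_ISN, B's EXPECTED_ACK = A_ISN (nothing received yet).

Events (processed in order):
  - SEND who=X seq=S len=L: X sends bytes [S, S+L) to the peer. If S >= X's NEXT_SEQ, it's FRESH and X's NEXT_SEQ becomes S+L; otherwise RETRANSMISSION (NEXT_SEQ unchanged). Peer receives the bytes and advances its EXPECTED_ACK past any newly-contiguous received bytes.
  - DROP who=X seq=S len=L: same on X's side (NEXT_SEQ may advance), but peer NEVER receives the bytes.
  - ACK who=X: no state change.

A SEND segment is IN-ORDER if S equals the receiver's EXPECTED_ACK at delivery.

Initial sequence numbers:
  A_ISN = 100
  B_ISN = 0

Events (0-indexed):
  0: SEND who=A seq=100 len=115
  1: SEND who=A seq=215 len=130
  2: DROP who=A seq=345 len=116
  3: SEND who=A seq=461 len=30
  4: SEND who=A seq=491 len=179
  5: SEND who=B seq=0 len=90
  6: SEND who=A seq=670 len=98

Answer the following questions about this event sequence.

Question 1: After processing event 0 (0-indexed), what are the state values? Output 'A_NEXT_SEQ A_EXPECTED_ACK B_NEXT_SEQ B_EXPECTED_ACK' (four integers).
After event 0: A_seq=215 A_ack=0 B_seq=0 B_ack=215

215 0 0 215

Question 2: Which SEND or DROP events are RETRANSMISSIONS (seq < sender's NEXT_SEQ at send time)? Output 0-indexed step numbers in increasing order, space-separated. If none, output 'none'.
Answer: none

Derivation:
Step 0: SEND seq=100 -> fresh
Step 1: SEND seq=215 -> fresh
Step 2: DROP seq=345 -> fresh
Step 3: SEND seq=461 -> fresh
Step 4: SEND seq=491 -> fresh
Step 5: SEND seq=0 -> fresh
Step 6: SEND seq=670 -> fresh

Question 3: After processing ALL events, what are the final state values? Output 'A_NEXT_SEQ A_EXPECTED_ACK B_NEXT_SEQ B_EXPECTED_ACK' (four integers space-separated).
After event 0: A_seq=215 A_ack=0 B_seq=0 B_ack=215
After event 1: A_seq=345 A_ack=0 B_seq=0 B_ack=345
After event 2: A_seq=461 A_ack=0 B_seq=0 B_ack=345
After event 3: A_seq=491 A_ack=0 B_seq=0 B_ack=345
After event 4: A_seq=670 A_ack=0 B_seq=0 B_ack=345
After event 5: A_seq=670 A_ack=90 B_seq=90 B_ack=345
After event 6: A_seq=768 A_ack=90 B_seq=90 B_ack=345

Answer: 768 90 90 345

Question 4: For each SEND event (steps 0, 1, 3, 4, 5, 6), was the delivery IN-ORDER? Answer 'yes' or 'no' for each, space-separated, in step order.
Answer: yes yes no no yes no

Derivation:
Step 0: SEND seq=100 -> in-order
Step 1: SEND seq=215 -> in-order
Step 3: SEND seq=461 -> out-of-order
Step 4: SEND seq=491 -> out-of-order
Step 5: SEND seq=0 -> in-order
Step 6: SEND seq=670 -> out-of-order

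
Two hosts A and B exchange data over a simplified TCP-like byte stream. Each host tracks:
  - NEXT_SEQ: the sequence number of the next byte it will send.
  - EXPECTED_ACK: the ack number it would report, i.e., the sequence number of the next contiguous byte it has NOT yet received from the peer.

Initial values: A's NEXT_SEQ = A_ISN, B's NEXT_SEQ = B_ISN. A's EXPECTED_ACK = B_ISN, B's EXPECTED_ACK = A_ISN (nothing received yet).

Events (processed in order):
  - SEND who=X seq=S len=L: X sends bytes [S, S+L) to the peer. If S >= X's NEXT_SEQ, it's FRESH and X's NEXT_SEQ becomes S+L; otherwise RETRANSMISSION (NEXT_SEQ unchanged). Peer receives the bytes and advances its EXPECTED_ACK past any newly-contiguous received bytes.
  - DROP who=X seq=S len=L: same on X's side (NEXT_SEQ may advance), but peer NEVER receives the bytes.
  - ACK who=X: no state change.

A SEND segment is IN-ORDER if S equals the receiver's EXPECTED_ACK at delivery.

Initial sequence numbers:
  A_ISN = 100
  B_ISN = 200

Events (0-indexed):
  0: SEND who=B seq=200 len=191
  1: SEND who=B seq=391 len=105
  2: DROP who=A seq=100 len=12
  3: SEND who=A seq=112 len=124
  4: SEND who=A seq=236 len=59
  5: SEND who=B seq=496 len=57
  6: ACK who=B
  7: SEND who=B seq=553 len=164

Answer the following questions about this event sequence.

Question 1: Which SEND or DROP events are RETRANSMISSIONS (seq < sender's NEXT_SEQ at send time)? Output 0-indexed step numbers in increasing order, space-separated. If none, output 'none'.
Step 0: SEND seq=200 -> fresh
Step 1: SEND seq=391 -> fresh
Step 2: DROP seq=100 -> fresh
Step 3: SEND seq=112 -> fresh
Step 4: SEND seq=236 -> fresh
Step 5: SEND seq=496 -> fresh
Step 7: SEND seq=553 -> fresh

Answer: none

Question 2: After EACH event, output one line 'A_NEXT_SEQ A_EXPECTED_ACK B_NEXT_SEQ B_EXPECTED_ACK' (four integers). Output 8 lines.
100 391 391 100
100 496 496 100
112 496 496 100
236 496 496 100
295 496 496 100
295 553 553 100
295 553 553 100
295 717 717 100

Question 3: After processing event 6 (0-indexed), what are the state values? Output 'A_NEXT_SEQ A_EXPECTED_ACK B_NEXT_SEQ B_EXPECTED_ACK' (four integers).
After event 0: A_seq=100 A_ack=391 B_seq=391 B_ack=100
After event 1: A_seq=100 A_ack=496 B_seq=496 B_ack=100
After event 2: A_seq=112 A_ack=496 B_seq=496 B_ack=100
After event 3: A_seq=236 A_ack=496 B_seq=496 B_ack=100
After event 4: A_seq=295 A_ack=496 B_seq=496 B_ack=100
After event 5: A_seq=295 A_ack=553 B_seq=553 B_ack=100
After event 6: A_seq=295 A_ack=553 B_seq=553 B_ack=100

295 553 553 100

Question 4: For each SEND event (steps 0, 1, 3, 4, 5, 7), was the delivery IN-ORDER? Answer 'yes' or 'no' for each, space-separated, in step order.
Answer: yes yes no no yes yes

Derivation:
Step 0: SEND seq=200 -> in-order
Step 1: SEND seq=391 -> in-order
Step 3: SEND seq=112 -> out-of-order
Step 4: SEND seq=236 -> out-of-order
Step 5: SEND seq=496 -> in-order
Step 7: SEND seq=553 -> in-order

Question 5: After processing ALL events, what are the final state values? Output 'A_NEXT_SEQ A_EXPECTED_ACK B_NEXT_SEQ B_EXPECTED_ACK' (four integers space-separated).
After event 0: A_seq=100 A_ack=391 B_seq=391 B_ack=100
After event 1: A_seq=100 A_ack=496 B_seq=496 B_ack=100
After event 2: A_seq=112 A_ack=496 B_seq=496 B_ack=100
After event 3: A_seq=236 A_ack=496 B_seq=496 B_ack=100
After event 4: A_seq=295 A_ack=496 B_seq=496 B_ack=100
After event 5: A_seq=295 A_ack=553 B_seq=553 B_ack=100
After event 6: A_seq=295 A_ack=553 B_seq=553 B_ack=100
After event 7: A_seq=295 A_ack=717 B_seq=717 B_ack=100

Answer: 295 717 717 100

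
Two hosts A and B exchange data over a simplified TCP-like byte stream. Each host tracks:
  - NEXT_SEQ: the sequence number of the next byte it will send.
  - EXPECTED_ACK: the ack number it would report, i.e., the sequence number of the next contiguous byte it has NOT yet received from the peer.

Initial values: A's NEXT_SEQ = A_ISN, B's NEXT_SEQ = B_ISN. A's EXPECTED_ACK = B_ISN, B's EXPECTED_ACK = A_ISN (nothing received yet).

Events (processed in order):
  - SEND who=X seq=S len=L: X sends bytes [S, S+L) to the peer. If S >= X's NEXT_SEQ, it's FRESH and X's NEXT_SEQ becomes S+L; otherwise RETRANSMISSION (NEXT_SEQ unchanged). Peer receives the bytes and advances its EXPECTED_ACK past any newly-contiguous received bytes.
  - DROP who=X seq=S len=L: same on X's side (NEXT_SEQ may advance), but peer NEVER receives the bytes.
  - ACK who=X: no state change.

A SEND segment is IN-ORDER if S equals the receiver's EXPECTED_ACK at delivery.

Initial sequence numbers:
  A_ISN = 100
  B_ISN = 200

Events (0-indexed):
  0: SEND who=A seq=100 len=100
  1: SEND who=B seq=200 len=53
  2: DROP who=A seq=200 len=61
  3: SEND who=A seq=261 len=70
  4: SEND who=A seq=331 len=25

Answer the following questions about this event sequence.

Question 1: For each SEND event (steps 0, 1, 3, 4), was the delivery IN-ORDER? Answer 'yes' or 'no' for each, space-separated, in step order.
Answer: yes yes no no

Derivation:
Step 0: SEND seq=100 -> in-order
Step 1: SEND seq=200 -> in-order
Step 3: SEND seq=261 -> out-of-order
Step 4: SEND seq=331 -> out-of-order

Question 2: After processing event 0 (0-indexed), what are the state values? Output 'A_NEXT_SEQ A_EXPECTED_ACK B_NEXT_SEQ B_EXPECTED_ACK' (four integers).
After event 0: A_seq=200 A_ack=200 B_seq=200 B_ack=200

200 200 200 200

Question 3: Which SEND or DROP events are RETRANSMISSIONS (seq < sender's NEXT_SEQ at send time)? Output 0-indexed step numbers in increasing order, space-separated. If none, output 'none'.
Answer: none

Derivation:
Step 0: SEND seq=100 -> fresh
Step 1: SEND seq=200 -> fresh
Step 2: DROP seq=200 -> fresh
Step 3: SEND seq=261 -> fresh
Step 4: SEND seq=331 -> fresh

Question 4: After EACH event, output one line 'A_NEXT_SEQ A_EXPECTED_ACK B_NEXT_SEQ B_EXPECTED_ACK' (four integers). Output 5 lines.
200 200 200 200
200 253 253 200
261 253 253 200
331 253 253 200
356 253 253 200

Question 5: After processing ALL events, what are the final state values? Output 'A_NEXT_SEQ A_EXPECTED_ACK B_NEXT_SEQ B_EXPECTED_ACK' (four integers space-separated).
After event 0: A_seq=200 A_ack=200 B_seq=200 B_ack=200
After event 1: A_seq=200 A_ack=253 B_seq=253 B_ack=200
After event 2: A_seq=261 A_ack=253 B_seq=253 B_ack=200
After event 3: A_seq=331 A_ack=253 B_seq=253 B_ack=200
After event 4: A_seq=356 A_ack=253 B_seq=253 B_ack=200

Answer: 356 253 253 200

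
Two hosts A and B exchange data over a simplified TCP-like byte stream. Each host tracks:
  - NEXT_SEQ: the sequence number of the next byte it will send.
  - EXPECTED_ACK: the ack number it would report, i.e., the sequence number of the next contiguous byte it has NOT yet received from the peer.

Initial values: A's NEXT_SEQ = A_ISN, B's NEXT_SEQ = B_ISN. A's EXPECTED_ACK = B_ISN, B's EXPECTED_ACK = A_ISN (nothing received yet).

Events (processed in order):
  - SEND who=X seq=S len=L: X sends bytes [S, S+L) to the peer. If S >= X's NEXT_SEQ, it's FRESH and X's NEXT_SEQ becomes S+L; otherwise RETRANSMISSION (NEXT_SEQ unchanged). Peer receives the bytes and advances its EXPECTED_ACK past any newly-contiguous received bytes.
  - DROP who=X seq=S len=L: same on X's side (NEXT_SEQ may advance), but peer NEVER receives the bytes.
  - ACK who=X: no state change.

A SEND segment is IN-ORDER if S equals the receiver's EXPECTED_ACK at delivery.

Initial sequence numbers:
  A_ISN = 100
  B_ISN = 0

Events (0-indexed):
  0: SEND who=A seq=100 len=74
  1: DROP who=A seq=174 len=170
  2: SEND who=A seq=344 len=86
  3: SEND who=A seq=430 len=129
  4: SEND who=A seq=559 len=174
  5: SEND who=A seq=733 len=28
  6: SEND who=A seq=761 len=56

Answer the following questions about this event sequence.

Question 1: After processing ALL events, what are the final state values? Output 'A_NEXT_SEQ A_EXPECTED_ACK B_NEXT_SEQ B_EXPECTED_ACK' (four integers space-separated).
After event 0: A_seq=174 A_ack=0 B_seq=0 B_ack=174
After event 1: A_seq=344 A_ack=0 B_seq=0 B_ack=174
After event 2: A_seq=430 A_ack=0 B_seq=0 B_ack=174
After event 3: A_seq=559 A_ack=0 B_seq=0 B_ack=174
After event 4: A_seq=733 A_ack=0 B_seq=0 B_ack=174
After event 5: A_seq=761 A_ack=0 B_seq=0 B_ack=174
After event 6: A_seq=817 A_ack=0 B_seq=0 B_ack=174

Answer: 817 0 0 174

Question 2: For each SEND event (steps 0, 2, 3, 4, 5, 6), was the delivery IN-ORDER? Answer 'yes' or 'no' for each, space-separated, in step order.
Answer: yes no no no no no

Derivation:
Step 0: SEND seq=100 -> in-order
Step 2: SEND seq=344 -> out-of-order
Step 3: SEND seq=430 -> out-of-order
Step 4: SEND seq=559 -> out-of-order
Step 5: SEND seq=733 -> out-of-order
Step 6: SEND seq=761 -> out-of-order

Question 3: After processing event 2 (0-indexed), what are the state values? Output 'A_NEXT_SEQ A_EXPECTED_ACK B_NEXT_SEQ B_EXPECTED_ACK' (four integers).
After event 0: A_seq=174 A_ack=0 B_seq=0 B_ack=174
After event 1: A_seq=344 A_ack=0 B_seq=0 B_ack=174
After event 2: A_seq=430 A_ack=0 B_seq=0 B_ack=174

430 0 0 174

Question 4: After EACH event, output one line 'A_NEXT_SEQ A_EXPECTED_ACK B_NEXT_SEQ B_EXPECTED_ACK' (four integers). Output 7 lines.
174 0 0 174
344 0 0 174
430 0 0 174
559 0 0 174
733 0 0 174
761 0 0 174
817 0 0 174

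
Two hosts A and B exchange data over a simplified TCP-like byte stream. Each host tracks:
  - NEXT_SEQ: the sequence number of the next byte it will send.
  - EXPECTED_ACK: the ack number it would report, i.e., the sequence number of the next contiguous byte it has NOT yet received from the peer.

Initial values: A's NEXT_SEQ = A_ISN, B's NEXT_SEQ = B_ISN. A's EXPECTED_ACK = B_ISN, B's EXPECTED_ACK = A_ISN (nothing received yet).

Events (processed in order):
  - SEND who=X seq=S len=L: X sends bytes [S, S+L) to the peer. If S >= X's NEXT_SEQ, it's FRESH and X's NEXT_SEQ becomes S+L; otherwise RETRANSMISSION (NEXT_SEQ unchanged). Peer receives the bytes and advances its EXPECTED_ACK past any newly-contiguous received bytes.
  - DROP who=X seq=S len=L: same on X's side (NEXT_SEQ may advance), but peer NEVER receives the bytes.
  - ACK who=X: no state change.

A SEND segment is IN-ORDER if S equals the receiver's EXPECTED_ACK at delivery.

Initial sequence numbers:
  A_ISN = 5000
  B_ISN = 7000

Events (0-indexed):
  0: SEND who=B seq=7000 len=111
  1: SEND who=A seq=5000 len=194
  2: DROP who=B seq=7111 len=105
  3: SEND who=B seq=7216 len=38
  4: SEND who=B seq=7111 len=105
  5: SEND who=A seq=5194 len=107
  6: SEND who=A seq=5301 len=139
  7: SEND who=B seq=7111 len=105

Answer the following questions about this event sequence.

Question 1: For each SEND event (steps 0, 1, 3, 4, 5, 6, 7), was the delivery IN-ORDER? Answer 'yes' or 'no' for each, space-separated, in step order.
Step 0: SEND seq=7000 -> in-order
Step 1: SEND seq=5000 -> in-order
Step 3: SEND seq=7216 -> out-of-order
Step 4: SEND seq=7111 -> in-order
Step 5: SEND seq=5194 -> in-order
Step 6: SEND seq=5301 -> in-order
Step 7: SEND seq=7111 -> out-of-order

Answer: yes yes no yes yes yes no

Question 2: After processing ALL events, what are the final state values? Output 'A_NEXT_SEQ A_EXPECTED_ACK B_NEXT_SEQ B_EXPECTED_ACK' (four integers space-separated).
Answer: 5440 7254 7254 5440

Derivation:
After event 0: A_seq=5000 A_ack=7111 B_seq=7111 B_ack=5000
After event 1: A_seq=5194 A_ack=7111 B_seq=7111 B_ack=5194
After event 2: A_seq=5194 A_ack=7111 B_seq=7216 B_ack=5194
After event 3: A_seq=5194 A_ack=7111 B_seq=7254 B_ack=5194
After event 4: A_seq=5194 A_ack=7254 B_seq=7254 B_ack=5194
After event 5: A_seq=5301 A_ack=7254 B_seq=7254 B_ack=5301
After event 6: A_seq=5440 A_ack=7254 B_seq=7254 B_ack=5440
After event 7: A_seq=5440 A_ack=7254 B_seq=7254 B_ack=5440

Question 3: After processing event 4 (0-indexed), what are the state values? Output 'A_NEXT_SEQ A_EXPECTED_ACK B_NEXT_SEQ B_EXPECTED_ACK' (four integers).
After event 0: A_seq=5000 A_ack=7111 B_seq=7111 B_ack=5000
After event 1: A_seq=5194 A_ack=7111 B_seq=7111 B_ack=5194
After event 2: A_seq=5194 A_ack=7111 B_seq=7216 B_ack=5194
After event 3: A_seq=5194 A_ack=7111 B_seq=7254 B_ack=5194
After event 4: A_seq=5194 A_ack=7254 B_seq=7254 B_ack=5194

5194 7254 7254 5194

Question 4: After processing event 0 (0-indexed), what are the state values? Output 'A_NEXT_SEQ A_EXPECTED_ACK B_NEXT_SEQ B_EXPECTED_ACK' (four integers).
After event 0: A_seq=5000 A_ack=7111 B_seq=7111 B_ack=5000

5000 7111 7111 5000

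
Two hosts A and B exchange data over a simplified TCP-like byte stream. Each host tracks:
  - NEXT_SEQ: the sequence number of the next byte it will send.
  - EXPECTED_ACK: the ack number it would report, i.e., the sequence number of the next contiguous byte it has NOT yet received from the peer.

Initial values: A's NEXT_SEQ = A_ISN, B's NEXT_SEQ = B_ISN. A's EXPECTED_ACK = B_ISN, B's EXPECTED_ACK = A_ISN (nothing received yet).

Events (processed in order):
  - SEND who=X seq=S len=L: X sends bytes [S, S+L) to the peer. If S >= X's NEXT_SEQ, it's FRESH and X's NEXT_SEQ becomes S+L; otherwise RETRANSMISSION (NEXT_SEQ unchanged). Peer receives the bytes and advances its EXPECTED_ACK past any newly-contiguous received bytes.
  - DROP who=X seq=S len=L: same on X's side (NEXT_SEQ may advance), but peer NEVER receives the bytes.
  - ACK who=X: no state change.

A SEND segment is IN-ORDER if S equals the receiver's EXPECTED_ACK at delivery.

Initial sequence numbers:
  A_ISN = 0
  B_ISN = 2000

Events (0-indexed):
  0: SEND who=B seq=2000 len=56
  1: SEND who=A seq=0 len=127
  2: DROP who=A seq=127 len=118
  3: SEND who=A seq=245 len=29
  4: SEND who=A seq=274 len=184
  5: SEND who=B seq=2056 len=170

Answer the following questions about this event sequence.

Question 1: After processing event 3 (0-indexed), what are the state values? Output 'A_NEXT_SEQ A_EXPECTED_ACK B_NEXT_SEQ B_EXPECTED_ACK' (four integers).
After event 0: A_seq=0 A_ack=2056 B_seq=2056 B_ack=0
After event 1: A_seq=127 A_ack=2056 B_seq=2056 B_ack=127
After event 2: A_seq=245 A_ack=2056 B_seq=2056 B_ack=127
After event 3: A_seq=274 A_ack=2056 B_seq=2056 B_ack=127

274 2056 2056 127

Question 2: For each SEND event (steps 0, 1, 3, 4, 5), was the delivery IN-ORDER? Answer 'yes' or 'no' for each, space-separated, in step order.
Step 0: SEND seq=2000 -> in-order
Step 1: SEND seq=0 -> in-order
Step 3: SEND seq=245 -> out-of-order
Step 4: SEND seq=274 -> out-of-order
Step 5: SEND seq=2056 -> in-order

Answer: yes yes no no yes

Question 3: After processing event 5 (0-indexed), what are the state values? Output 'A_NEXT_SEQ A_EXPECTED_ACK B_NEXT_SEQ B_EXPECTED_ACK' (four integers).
After event 0: A_seq=0 A_ack=2056 B_seq=2056 B_ack=0
After event 1: A_seq=127 A_ack=2056 B_seq=2056 B_ack=127
After event 2: A_seq=245 A_ack=2056 B_seq=2056 B_ack=127
After event 3: A_seq=274 A_ack=2056 B_seq=2056 B_ack=127
After event 4: A_seq=458 A_ack=2056 B_seq=2056 B_ack=127
After event 5: A_seq=458 A_ack=2226 B_seq=2226 B_ack=127

458 2226 2226 127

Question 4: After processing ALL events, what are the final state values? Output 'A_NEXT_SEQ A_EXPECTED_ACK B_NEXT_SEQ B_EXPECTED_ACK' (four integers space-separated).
After event 0: A_seq=0 A_ack=2056 B_seq=2056 B_ack=0
After event 1: A_seq=127 A_ack=2056 B_seq=2056 B_ack=127
After event 2: A_seq=245 A_ack=2056 B_seq=2056 B_ack=127
After event 3: A_seq=274 A_ack=2056 B_seq=2056 B_ack=127
After event 4: A_seq=458 A_ack=2056 B_seq=2056 B_ack=127
After event 5: A_seq=458 A_ack=2226 B_seq=2226 B_ack=127

Answer: 458 2226 2226 127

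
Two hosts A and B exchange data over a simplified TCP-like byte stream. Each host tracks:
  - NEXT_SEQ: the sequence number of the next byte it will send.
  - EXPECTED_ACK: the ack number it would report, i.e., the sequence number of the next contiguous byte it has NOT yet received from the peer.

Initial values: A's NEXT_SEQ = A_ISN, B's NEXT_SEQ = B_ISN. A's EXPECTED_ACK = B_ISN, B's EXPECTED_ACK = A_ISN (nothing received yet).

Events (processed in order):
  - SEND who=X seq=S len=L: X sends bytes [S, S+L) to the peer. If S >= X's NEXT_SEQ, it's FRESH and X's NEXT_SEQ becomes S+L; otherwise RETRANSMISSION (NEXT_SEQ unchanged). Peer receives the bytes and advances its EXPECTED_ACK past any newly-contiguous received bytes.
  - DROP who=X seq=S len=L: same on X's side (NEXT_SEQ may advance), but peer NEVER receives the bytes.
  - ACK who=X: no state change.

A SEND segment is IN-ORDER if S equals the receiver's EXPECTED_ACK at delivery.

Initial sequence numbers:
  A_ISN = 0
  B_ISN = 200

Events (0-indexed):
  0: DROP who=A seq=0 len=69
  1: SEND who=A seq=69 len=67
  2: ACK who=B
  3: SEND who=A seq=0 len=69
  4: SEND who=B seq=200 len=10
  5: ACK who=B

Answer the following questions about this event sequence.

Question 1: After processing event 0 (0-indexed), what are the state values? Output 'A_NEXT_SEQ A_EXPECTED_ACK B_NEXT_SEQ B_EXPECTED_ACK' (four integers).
After event 0: A_seq=69 A_ack=200 B_seq=200 B_ack=0

69 200 200 0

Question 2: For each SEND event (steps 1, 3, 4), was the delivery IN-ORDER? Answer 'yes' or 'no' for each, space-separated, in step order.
Answer: no yes yes

Derivation:
Step 1: SEND seq=69 -> out-of-order
Step 3: SEND seq=0 -> in-order
Step 4: SEND seq=200 -> in-order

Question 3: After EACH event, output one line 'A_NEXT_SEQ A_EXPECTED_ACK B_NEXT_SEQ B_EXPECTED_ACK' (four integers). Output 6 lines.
69 200 200 0
136 200 200 0
136 200 200 0
136 200 200 136
136 210 210 136
136 210 210 136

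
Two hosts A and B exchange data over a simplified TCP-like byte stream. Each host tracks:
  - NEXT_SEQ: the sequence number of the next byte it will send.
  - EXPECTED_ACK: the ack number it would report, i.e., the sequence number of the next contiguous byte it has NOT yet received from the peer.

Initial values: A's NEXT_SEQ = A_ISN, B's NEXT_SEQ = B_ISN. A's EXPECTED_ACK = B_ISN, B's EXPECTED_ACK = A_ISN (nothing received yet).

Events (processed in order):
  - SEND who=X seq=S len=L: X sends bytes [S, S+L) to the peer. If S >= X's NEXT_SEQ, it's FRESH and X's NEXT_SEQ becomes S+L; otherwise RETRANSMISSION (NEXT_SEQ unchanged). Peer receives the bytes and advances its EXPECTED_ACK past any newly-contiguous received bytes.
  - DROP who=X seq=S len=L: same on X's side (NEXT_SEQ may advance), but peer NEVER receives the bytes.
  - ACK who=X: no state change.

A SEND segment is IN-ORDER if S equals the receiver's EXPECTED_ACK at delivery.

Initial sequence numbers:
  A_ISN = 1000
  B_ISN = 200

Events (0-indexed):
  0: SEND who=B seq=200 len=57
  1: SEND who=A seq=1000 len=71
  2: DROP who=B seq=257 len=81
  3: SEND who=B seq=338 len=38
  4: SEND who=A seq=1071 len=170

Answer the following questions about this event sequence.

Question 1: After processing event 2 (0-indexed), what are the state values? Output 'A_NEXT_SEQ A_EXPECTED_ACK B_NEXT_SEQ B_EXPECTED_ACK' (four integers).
After event 0: A_seq=1000 A_ack=257 B_seq=257 B_ack=1000
After event 1: A_seq=1071 A_ack=257 B_seq=257 B_ack=1071
After event 2: A_seq=1071 A_ack=257 B_seq=338 B_ack=1071

1071 257 338 1071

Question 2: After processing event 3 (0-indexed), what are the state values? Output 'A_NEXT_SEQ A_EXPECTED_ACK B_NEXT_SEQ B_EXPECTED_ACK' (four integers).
After event 0: A_seq=1000 A_ack=257 B_seq=257 B_ack=1000
After event 1: A_seq=1071 A_ack=257 B_seq=257 B_ack=1071
After event 2: A_seq=1071 A_ack=257 B_seq=338 B_ack=1071
After event 3: A_seq=1071 A_ack=257 B_seq=376 B_ack=1071

1071 257 376 1071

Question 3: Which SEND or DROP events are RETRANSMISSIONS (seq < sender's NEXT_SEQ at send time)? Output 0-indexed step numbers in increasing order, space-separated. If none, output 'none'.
Answer: none

Derivation:
Step 0: SEND seq=200 -> fresh
Step 1: SEND seq=1000 -> fresh
Step 2: DROP seq=257 -> fresh
Step 3: SEND seq=338 -> fresh
Step 4: SEND seq=1071 -> fresh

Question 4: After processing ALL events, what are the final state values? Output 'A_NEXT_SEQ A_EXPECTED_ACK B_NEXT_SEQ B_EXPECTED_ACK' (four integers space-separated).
Answer: 1241 257 376 1241

Derivation:
After event 0: A_seq=1000 A_ack=257 B_seq=257 B_ack=1000
After event 1: A_seq=1071 A_ack=257 B_seq=257 B_ack=1071
After event 2: A_seq=1071 A_ack=257 B_seq=338 B_ack=1071
After event 3: A_seq=1071 A_ack=257 B_seq=376 B_ack=1071
After event 4: A_seq=1241 A_ack=257 B_seq=376 B_ack=1241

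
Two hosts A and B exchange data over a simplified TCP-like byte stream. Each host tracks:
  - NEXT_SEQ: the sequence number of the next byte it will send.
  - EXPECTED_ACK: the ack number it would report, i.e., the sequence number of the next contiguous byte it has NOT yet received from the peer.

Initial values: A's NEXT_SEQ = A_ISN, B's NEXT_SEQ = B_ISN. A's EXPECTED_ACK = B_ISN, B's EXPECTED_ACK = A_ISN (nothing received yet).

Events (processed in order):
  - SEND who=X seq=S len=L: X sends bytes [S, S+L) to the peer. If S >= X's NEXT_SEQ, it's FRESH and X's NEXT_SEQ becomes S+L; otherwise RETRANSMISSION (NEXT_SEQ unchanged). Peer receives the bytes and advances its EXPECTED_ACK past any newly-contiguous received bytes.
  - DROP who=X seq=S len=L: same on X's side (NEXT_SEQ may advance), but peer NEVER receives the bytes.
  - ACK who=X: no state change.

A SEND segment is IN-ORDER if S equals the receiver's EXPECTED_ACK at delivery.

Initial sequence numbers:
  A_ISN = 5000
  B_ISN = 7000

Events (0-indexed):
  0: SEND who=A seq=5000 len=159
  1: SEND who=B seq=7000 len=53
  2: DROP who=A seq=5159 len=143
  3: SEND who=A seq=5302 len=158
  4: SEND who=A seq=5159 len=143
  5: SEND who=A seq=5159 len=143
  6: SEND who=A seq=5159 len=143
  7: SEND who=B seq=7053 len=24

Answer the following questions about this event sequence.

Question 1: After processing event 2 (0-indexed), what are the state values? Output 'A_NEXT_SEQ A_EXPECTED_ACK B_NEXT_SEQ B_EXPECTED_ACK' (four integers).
After event 0: A_seq=5159 A_ack=7000 B_seq=7000 B_ack=5159
After event 1: A_seq=5159 A_ack=7053 B_seq=7053 B_ack=5159
After event 2: A_seq=5302 A_ack=7053 B_seq=7053 B_ack=5159

5302 7053 7053 5159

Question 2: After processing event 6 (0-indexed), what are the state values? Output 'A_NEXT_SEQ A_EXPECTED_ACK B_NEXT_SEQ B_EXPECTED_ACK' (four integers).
After event 0: A_seq=5159 A_ack=7000 B_seq=7000 B_ack=5159
After event 1: A_seq=5159 A_ack=7053 B_seq=7053 B_ack=5159
After event 2: A_seq=5302 A_ack=7053 B_seq=7053 B_ack=5159
After event 3: A_seq=5460 A_ack=7053 B_seq=7053 B_ack=5159
After event 4: A_seq=5460 A_ack=7053 B_seq=7053 B_ack=5460
After event 5: A_seq=5460 A_ack=7053 B_seq=7053 B_ack=5460
After event 6: A_seq=5460 A_ack=7053 B_seq=7053 B_ack=5460

5460 7053 7053 5460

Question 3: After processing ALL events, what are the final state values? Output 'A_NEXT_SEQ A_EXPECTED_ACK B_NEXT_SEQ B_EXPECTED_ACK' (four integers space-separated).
After event 0: A_seq=5159 A_ack=7000 B_seq=7000 B_ack=5159
After event 1: A_seq=5159 A_ack=7053 B_seq=7053 B_ack=5159
After event 2: A_seq=5302 A_ack=7053 B_seq=7053 B_ack=5159
After event 3: A_seq=5460 A_ack=7053 B_seq=7053 B_ack=5159
After event 4: A_seq=5460 A_ack=7053 B_seq=7053 B_ack=5460
After event 5: A_seq=5460 A_ack=7053 B_seq=7053 B_ack=5460
After event 6: A_seq=5460 A_ack=7053 B_seq=7053 B_ack=5460
After event 7: A_seq=5460 A_ack=7077 B_seq=7077 B_ack=5460

Answer: 5460 7077 7077 5460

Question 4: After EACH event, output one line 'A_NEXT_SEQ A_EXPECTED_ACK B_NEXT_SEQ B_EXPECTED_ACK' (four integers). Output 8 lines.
5159 7000 7000 5159
5159 7053 7053 5159
5302 7053 7053 5159
5460 7053 7053 5159
5460 7053 7053 5460
5460 7053 7053 5460
5460 7053 7053 5460
5460 7077 7077 5460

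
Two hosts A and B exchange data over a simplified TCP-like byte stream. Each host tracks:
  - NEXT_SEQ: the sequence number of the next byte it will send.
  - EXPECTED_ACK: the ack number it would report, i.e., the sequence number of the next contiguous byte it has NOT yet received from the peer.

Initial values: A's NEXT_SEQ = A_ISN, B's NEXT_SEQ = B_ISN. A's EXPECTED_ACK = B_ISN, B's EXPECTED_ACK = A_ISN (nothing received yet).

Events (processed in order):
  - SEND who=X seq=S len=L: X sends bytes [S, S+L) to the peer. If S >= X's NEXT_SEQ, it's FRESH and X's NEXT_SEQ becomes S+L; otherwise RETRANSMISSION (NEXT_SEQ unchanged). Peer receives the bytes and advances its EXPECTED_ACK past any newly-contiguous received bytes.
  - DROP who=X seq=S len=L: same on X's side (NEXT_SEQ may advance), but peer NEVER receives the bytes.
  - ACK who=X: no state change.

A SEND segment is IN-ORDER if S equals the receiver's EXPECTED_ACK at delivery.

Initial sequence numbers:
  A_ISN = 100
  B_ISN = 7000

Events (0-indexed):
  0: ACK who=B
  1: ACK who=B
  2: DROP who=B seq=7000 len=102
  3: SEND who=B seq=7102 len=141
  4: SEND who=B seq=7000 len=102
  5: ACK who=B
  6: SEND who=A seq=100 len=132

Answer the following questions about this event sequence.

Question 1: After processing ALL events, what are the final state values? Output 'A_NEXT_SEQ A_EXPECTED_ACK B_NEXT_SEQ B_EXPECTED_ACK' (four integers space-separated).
After event 0: A_seq=100 A_ack=7000 B_seq=7000 B_ack=100
After event 1: A_seq=100 A_ack=7000 B_seq=7000 B_ack=100
After event 2: A_seq=100 A_ack=7000 B_seq=7102 B_ack=100
After event 3: A_seq=100 A_ack=7000 B_seq=7243 B_ack=100
After event 4: A_seq=100 A_ack=7243 B_seq=7243 B_ack=100
After event 5: A_seq=100 A_ack=7243 B_seq=7243 B_ack=100
After event 6: A_seq=232 A_ack=7243 B_seq=7243 B_ack=232

Answer: 232 7243 7243 232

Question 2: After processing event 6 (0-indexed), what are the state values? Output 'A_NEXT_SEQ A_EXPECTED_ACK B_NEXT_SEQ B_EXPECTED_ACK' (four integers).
After event 0: A_seq=100 A_ack=7000 B_seq=7000 B_ack=100
After event 1: A_seq=100 A_ack=7000 B_seq=7000 B_ack=100
After event 2: A_seq=100 A_ack=7000 B_seq=7102 B_ack=100
After event 3: A_seq=100 A_ack=7000 B_seq=7243 B_ack=100
After event 4: A_seq=100 A_ack=7243 B_seq=7243 B_ack=100
After event 5: A_seq=100 A_ack=7243 B_seq=7243 B_ack=100
After event 6: A_seq=232 A_ack=7243 B_seq=7243 B_ack=232

232 7243 7243 232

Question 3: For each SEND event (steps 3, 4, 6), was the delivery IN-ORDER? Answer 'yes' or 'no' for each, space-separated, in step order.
Answer: no yes yes

Derivation:
Step 3: SEND seq=7102 -> out-of-order
Step 4: SEND seq=7000 -> in-order
Step 6: SEND seq=100 -> in-order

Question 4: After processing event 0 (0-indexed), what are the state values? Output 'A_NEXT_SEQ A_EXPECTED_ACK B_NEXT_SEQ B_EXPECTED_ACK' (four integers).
After event 0: A_seq=100 A_ack=7000 B_seq=7000 B_ack=100

100 7000 7000 100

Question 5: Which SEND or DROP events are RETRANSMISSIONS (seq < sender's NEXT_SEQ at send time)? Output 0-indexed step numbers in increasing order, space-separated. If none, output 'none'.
Step 2: DROP seq=7000 -> fresh
Step 3: SEND seq=7102 -> fresh
Step 4: SEND seq=7000 -> retransmit
Step 6: SEND seq=100 -> fresh

Answer: 4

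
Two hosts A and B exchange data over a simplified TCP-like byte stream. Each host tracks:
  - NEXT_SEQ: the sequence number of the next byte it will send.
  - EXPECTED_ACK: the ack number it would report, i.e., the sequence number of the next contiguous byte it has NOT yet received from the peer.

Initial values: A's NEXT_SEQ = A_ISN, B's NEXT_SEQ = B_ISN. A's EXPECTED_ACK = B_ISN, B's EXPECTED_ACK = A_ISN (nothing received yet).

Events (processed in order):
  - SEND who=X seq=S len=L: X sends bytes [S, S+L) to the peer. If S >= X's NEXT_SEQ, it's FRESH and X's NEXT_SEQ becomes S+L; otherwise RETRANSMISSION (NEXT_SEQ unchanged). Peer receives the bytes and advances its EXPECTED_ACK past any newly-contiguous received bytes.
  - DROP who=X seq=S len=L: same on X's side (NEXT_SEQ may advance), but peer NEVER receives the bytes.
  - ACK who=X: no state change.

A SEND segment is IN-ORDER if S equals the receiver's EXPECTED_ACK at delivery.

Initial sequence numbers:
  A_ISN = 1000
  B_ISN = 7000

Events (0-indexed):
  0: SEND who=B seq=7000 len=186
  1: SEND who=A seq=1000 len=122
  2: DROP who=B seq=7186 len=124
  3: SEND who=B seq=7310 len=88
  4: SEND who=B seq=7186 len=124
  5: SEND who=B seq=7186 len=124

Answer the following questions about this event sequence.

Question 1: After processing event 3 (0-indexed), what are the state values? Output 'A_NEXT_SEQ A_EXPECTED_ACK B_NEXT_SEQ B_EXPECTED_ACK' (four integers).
After event 0: A_seq=1000 A_ack=7186 B_seq=7186 B_ack=1000
After event 1: A_seq=1122 A_ack=7186 B_seq=7186 B_ack=1122
After event 2: A_seq=1122 A_ack=7186 B_seq=7310 B_ack=1122
After event 3: A_seq=1122 A_ack=7186 B_seq=7398 B_ack=1122

1122 7186 7398 1122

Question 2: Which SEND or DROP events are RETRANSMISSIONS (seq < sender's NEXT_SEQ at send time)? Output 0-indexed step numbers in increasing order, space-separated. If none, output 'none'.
Step 0: SEND seq=7000 -> fresh
Step 1: SEND seq=1000 -> fresh
Step 2: DROP seq=7186 -> fresh
Step 3: SEND seq=7310 -> fresh
Step 4: SEND seq=7186 -> retransmit
Step 5: SEND seq=7186 -> retransmit

Answer: 4 5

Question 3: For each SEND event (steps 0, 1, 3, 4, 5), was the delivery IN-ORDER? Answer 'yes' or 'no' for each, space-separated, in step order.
Step 0: SEND seq=7000 -> in-order
Step 1: SEND seq=1000 -> in-order
Step 3: SEND seq=7310 -> out-of-order
Step 4: SEND seq=7186 -> in-order
Step 5: SEND seq=7186 -> out-of-order

Answer: yes yes no yes no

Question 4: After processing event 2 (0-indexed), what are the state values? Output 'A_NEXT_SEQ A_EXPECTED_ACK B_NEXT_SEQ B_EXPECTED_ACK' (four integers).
After event 0: A_seq=1000 A_ack=7186 B_seq=7186 B_ack=1000
After event 1: A_seq=1122 A_ack=7186 B_seq=7186 B_ack=1122
After event 2: A_seq=1122 A_ack=7186 B_seq=7310 B_ack=1122

1122 7186 7310 1122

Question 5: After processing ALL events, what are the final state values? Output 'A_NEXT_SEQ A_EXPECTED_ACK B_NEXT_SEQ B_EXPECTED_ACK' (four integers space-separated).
Answer: 1122 7398 7398 1122

Derivation:
After event 0: A_seq=1000 A_ack=7186 B_seq=7186 B_ack=1000
After event 1: A_seq=1122 A_ack=7186 B_seq=7186 B_ack=1122
After event 2: A_seq=1122 A_ack=7186 B_seq=7310 B_ack=1122
After event 3: A_seq=1122 A_ack=7186 B_seq=7398 B_ack=1122
After event 4: A_seq=1122 A_ack=7398 B_seq=7398 B_ack=1122
After event 5: A_seq=1122 A_ack=7398 B_seq=7398 B_ack=1122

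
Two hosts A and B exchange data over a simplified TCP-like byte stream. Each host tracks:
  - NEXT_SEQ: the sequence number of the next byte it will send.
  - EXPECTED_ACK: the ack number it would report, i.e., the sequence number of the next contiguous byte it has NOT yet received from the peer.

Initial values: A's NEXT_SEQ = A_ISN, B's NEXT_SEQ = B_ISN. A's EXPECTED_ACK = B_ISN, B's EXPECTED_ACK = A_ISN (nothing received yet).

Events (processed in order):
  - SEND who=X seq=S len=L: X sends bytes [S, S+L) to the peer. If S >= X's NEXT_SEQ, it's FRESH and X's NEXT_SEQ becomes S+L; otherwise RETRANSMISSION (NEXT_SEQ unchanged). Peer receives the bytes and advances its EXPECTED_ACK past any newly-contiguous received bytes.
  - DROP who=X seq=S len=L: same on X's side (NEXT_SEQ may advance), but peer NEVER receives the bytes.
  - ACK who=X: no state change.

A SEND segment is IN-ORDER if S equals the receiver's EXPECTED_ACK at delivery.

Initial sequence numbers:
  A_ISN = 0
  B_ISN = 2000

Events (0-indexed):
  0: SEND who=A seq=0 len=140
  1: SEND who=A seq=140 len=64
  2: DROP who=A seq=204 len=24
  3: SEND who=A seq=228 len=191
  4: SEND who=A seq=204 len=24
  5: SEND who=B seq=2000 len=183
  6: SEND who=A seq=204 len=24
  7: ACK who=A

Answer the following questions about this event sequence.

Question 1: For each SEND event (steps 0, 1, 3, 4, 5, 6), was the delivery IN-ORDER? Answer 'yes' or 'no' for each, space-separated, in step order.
Answer: yes yes no yes yes no

Derivation:
Step 0: SEND seq=0 -> in-order
Step 1: SEND seq=140 -> in-order
Step 3: SEND seq=228 -> out-of-order
Step 4: SEND seq=204 -> in-order
Step 5: SEND seq=2000 -> in-order
Step 6: SEND seq=204 -> out-of-order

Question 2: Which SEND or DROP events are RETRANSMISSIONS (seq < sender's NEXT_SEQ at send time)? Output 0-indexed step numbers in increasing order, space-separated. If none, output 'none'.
Step 0: SEND seq=0 -> fresh
Step 1: SEND seq=140 -> fresh
Step 2: DROP seq=204 -> fresh
Step 3: SEND seq=228 -> fresh
Step 4: SEND seq=204 -> retransmit
Step 5: SEND seq=2000 -> fresh
Step 6: SEND seq=204 -> retransmit

Answer: 4 6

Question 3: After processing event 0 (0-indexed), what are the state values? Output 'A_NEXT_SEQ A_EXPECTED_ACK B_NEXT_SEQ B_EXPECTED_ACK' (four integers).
After event 0: A_seq=140 A_ack=2000 B_seq=2000 B_ack=140

140 2000 2000 140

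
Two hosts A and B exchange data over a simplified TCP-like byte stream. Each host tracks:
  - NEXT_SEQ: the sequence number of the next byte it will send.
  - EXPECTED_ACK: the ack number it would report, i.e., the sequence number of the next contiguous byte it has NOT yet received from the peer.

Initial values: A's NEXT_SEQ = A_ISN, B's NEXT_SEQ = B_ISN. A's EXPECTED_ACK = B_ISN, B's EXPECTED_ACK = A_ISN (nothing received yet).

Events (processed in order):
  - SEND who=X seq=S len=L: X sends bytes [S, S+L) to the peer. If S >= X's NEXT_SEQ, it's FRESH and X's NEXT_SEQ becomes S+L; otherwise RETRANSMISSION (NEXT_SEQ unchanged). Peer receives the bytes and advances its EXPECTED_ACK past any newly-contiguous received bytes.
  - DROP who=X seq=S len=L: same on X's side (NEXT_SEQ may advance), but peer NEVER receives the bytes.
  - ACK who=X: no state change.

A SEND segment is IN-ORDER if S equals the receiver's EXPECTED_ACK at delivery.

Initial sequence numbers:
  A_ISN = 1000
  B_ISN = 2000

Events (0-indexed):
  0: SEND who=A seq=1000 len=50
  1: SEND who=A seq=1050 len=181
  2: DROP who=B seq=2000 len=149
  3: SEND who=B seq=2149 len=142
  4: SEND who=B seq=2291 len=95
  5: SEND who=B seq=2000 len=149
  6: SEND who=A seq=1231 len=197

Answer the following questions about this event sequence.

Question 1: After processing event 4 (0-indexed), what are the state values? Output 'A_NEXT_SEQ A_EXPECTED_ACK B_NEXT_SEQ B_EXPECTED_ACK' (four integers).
After event 0: A_seq=1050 A_ack=2000 B_seq=2000 B_ack=1050
After event 1: A_seq=1231 A_ack=2000 B_seq=2000 B_ack=1231
After event 2: A_seq=1231 A_ack=2000 B_seq=2149 B_ack=1231
After event 3: A_seq=1231 A_ack=2000 B_seq=2291 B_ack=1231
After event 4: A_seq=1231 A_ack=2000 B_seq=2386 B_ack=1231

1231 2000 2386 1231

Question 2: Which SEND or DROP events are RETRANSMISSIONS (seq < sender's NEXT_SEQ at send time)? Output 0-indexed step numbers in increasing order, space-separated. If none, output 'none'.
Answer: 5

Derivation:
Step 0: SEND seq=1000 -> fresh
Step 1: SEND seq=1050 -> fresh
Step 2: DROP seq=2000 -> fresh
Step 3: SEND seq=2149 -> fresh
Step 4: SEND seq=2291 -> fresh
Step 5: SEND seq=2000 -> retransmit
Step 6: SEND seq=1231 -> fresh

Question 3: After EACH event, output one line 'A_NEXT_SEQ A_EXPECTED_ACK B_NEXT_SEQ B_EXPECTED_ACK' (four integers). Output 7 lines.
1050 2000 2000 1050
1231 2000 2000 1231
1231 2000 2149 1231
1231 2000 2291 1231
1231 2000 2386 1231
1231 2386 2386 1231
1428 2386 2386 1428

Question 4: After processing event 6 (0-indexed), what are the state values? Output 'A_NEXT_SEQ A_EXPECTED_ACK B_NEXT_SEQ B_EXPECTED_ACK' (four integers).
After event 0: A_seq=1050 A_ack=2000 B_seq=2000 B_ack=1050
After event 1: A_seq=1231 A_ack=2000 B_seq=2000 B_ack=1231
After event 2: A_seq=1231 A_ack=2000 B_seq=2149 B_ack=1231
After event 3: A_seq=1231 A_ack=2000 B_seq=2291 B_ack=1231
After event 4: A_seq=1231 A_ack=2000 B_seq=2386 B_ack=1231
After event 5: A_seq=1231 A_ack=2386 B_seq=2386 B_ack=1231
After event 6: A_seq=1428 A_ack=2386 B_seq=2386 B_ack=1428

1428 2386 2386 1428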